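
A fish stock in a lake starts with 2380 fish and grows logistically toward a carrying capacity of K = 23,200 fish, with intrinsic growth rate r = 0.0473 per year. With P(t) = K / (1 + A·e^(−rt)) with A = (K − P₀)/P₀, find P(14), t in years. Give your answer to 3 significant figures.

A = (23200 − 2380)/2380 = 8.7479
P(14) = 23200 / (1 + 8.7479·e^(−0.0473·14)) = 23200 / (1 + 8.7479·0.515716)
= 23200 / 5.51143 ≈ 4209.44

≈ 4,210 fish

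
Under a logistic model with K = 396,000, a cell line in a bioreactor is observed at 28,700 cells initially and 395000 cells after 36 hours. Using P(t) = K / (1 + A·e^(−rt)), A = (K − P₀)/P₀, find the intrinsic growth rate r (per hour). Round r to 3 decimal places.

r ≈ 0.237 per hour

A = (396000 − 28700)/28700 = 12.79791
395000 = 396000/(1 + 12.79791·e^(−r·36)) → e^(−36r) = (1.00253 − 1)/12.79791 = 0.000198
r = −ln(0.000198)/36 = 8.52817/36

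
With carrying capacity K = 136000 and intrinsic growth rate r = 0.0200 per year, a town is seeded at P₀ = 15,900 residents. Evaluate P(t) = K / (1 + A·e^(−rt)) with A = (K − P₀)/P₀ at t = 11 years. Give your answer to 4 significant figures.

≈ 19,260 residents

A = (136000 − 15900)/15900 = 7.55346
P(11) = 136000 / (1 + 7.55346·e^(−0.02·11)) = 136000 / (1 + 7.55346·0.802519)
= 136000 / 7.06179 ≈ 19258.57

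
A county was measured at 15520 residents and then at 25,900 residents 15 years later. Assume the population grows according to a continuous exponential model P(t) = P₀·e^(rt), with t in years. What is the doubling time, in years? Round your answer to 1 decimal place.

r = ln(25900/15520) / 15 = ln(1.66881) / 15 ≈ 0.034141 per year
doubling time = ln 2 / |r| = 0.69315 / 0.034141

doubling time ≈ 20.3 years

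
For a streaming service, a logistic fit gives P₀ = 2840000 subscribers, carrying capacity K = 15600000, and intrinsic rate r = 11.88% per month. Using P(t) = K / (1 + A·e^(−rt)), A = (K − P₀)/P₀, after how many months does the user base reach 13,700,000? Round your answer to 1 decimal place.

t ≈ 29.3 months

A = (15600000 − 2840000)/2840000 = 4.49296
13700000 = 15600000/(1 + 4.49296·e^(−0.1188t)) → 1 + 4.49296·e^(−0.1188t) = 1.13869
e^(−0.1188t) = 0.030867 → t = ln(32.39659)/0.1188 = 3.47805/0.1188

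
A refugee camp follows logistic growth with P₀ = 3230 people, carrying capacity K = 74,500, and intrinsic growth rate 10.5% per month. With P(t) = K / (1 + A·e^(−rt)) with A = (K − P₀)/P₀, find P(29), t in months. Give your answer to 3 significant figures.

≈ 36,300 people

A = (74500 − 3230)/3230 = 22.06502
P(29) = 74500 / (1 + 22.06502·e^(−0.105·29)) = 74500 / (1 + 22.06502·0.047596)
= 74500 / 2.05021 ≈ 36337.68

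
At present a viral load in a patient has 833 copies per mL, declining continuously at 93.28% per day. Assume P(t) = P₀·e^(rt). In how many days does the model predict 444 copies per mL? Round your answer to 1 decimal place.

t ≈ 0.7 days

444 = 833 · e^(-0.9328·t)
t = ln(444/833) / -0.9328 = ln(0.53301) / -0.9328 = -0.62921 / -0.9328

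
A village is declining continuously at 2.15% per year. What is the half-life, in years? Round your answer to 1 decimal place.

half-life ≈ 32.2 years

half-life = ln(2) / |r| = 0.69315 / 0.0215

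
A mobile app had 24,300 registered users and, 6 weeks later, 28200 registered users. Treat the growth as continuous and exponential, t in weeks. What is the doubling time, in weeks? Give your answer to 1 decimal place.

doubling time ≈ 27.9 weeks

r = ln(28200/24300) / 6 = ln(1.16049) / 6 ≈ 0.024808 per week
doubling time = ln 2 / |r| = 0.69315 / 0.024808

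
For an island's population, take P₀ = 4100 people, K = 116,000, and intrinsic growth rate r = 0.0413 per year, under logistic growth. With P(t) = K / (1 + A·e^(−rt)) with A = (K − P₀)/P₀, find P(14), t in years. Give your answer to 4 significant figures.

≈ 7,113 people

A = (116000 − 4100)/4100 = 27.29268
P(14) = 116000 / (1 + 27.29268·e^(−0.0413·14)) = 116000 / (1 + 27.29268·0.560907)
= 116000 / 16.30866 ≈ 7112.79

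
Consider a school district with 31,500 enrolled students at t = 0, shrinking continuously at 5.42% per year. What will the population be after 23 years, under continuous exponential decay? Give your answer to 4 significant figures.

P(23) = 31500 · e^(-0.0542·23) = 31500 · e^(-1.2466)
= 31500 · 0.28748 ≈ 9055.64

≈ 9,056 enrolled students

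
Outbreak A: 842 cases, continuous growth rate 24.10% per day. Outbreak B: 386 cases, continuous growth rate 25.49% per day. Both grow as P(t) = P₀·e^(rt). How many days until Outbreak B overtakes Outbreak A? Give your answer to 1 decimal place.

t ≈ 56.1 days

842·e^(0.241t) = 386·e^(0.2549t)
842/386 = e^((0.2549 − 0.241)t) → ln(2.18135) = 0.0139·t
t = 0.77994 / 0.0139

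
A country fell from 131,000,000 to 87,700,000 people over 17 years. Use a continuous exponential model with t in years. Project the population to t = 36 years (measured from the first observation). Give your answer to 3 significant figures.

r = ln(87700000/131000000) / 17 ≈ -0.023604 per year
P(36) = 131000000 · e^(-0.023604·36) = 131000000 · 0.42752 ≈ 56004811.25

≈ 56,000,000 people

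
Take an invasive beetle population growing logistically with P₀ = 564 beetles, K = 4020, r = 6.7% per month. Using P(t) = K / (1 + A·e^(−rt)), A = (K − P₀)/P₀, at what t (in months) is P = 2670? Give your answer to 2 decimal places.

A = (4020 − 564)/564 = 6.12766
2670 = 4020/(1 + 6.12766·e^(−0.067t)) → 1 + 6.12766·e^(−0.067t) = 1.50562
e^(−0.067t) = 0.082514 → t = ln(12.11915)/0.067 = 2.49479/0.067

t ≈ 37.24 months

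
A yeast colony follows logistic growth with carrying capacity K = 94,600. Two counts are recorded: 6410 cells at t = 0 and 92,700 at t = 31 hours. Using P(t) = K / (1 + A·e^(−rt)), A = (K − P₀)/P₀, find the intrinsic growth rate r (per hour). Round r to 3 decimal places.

A = (94600 − 6410)/6410 = 13.75819
92700 = 94600/(1 + 13.75819·e^(−r·31)) → e^(−31r) = (1.0205 − 1)/13.75819 = 0.00149
r = −ln(0.00149)/31 = 6.50915/31

r ≈ 0.210 per hour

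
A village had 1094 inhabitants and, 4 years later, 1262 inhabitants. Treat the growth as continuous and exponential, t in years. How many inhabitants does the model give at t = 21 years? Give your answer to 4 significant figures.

≈ 2,316 inhabitants

r = ln(1262/1094) / 4 ≈ 0.035714 per year
P(21) = 1094 · e^(0.035714·21) = 1094 · 2.117 ≈ 2316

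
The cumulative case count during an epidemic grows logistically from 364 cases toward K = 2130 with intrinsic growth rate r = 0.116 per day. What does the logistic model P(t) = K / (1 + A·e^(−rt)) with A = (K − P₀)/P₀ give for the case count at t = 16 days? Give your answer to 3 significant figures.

A = (2130 − 364)/364 = 4.85165
P(16) = 2130 / (1 + 4.85165·e^(−0.116·16)) = 2130 / (1 + 4.85165·0.156297)
= 2130 / 1.7583 ≈ 1211.4

≈ 1,210 cases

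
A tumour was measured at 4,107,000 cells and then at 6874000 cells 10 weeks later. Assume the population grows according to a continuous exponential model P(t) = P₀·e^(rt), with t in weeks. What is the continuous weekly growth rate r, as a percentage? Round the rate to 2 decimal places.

6874000 = 4107000 · e^(r·10)
e^(10r) = 6874000/4107000 = 1.67373
r = ln(1.67373) / 10 = 0.51505 / 10

r ≈ 5.15% per week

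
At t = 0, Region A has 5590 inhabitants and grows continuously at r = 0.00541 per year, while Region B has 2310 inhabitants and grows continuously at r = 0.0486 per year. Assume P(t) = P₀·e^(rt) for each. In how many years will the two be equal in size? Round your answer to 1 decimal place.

t ≈ 20.5 years

5590·e^(0.00541t) = 2310·e^(0.0486t)
5590/2310 = e^((0.0486 − 0.00541)t) → ln(2.41991) = 0.04319·t
t = 0.88373 / 0.04319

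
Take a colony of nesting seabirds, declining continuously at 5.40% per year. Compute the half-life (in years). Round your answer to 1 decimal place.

half-life = ln(2) / |r| = 0.69315 / 0.054

half-life ≈ 12.8 years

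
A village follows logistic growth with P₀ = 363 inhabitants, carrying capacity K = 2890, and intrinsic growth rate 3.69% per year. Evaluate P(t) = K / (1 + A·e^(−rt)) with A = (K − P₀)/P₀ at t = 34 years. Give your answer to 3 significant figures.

A = (2890 − 363)/363 = 6.96143
P(34) = 2890 / (1 + 6.96143·e^(−0.0369·34)) = 2890 / (1 + 6.96143·0.28519)
= 2890 / 2.98533 ≈ 968.07

≈ 968 inhabitants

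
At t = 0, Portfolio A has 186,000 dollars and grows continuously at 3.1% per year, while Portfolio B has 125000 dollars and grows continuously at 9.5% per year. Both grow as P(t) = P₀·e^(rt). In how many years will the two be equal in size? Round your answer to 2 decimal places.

186000·e^(0.031t) = 125000·e^(0.095t)
186000/125000 = e^((0.095 − 0.031)t) → ln(1.488) = 0.064·t
t = 0.39743 / 0.064

t ≈ 6.21 years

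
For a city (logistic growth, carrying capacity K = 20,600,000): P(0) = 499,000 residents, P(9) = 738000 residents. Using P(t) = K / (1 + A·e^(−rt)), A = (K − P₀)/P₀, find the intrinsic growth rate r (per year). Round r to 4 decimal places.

A = (20600000 − 499000)/499000 = 40.28257
738000 = 20600000/(1 + 40.28257·e^(−r·9)) → e^(−9r) = (27.91328 − 1)/40.28257 = 0.668112
r = −ln(0.668112)/9 = 0.4033/9

r ≈ 0.0448 per year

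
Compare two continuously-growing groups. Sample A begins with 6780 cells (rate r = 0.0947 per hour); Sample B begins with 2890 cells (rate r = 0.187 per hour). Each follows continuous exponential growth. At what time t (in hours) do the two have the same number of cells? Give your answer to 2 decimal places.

t ≈ 9.24 hours

6780·e^(0.0947t) = 2890·e^(0.187t)
6780/2890 = e^((0.187 − 0.0947)t) → ln(2.34602) = 0.0923·t
t = 0.85272 / 0.0923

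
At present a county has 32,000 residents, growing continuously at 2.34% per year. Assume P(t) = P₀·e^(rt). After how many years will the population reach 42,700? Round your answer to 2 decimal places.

t ≈ 12.33 years

42700 = 32000 · e^(0.0234·t)
t = ln(42700/32000) / 0.0234 = ln(1.33438) / 0.0234 = 0.28846 / 0.0234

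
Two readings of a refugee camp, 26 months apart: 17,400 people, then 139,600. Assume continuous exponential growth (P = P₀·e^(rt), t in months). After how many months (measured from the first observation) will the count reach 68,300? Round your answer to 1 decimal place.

r = ln(139600/17400) / 26 ≈ 0.080089 per month
t = ln(68300/17400) / r = 1.36744 / 0.080089 ≈ 17.074

t ≈ 17.1 months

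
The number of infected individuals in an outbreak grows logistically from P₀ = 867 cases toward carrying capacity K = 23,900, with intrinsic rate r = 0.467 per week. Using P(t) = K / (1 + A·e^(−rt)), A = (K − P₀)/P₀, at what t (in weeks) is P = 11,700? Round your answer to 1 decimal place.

A = (23900 − 867)/867 = 26.56632
11700 = 23900/(1 + 26.56632·e^(−0.467t)) → 1 + 26.56632·e^(−0.467t) = 2.04274
e^(−0.467t) = 0.03925 → t = ln(25.47754)/0.467 = 3.2378/0.467

t ≈ 6.9 weeks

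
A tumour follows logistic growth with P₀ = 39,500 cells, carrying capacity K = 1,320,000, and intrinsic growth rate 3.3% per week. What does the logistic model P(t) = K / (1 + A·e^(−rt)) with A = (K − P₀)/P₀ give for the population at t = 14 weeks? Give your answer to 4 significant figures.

A = (1320000 − 39500)/39500 = 32.41772
P(14) = 1320000 / (1 + 32.41772·e^(−0.033·14)) = 1320000 / (1 + 32.41772·0.630022)
= 1320000 / 21.42389 ≈ 61613.46

≈ 61,610 cells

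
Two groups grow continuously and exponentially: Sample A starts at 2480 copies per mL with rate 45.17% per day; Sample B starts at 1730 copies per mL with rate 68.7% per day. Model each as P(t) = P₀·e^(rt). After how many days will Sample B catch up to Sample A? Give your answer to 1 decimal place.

t ≈ 1.5 days

2480·e^(0.4517t) = 1730·e^(0.687t)
2480/1730 = e^((0.687 − 0.4517)t) → ln(1.43353) = 0.2353·t
t = 0.36014 / 0.2353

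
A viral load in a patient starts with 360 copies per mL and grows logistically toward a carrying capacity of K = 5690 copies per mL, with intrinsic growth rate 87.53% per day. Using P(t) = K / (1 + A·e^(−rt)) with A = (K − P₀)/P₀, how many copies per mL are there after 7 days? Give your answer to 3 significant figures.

A = (5690 − 360)/360 = 14.80556
P(7) = 5690 / (1 + 14.80556·e^(−0.8753·7)) = 5690 / (1 + 14.80556·0.002183)
= 5690 / 1.03232 ≈ 5511.86

≈ 5,510 copies per mL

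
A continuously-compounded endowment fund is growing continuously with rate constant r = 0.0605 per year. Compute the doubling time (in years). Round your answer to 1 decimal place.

doubling time ≈ 11.5 years

doubling time = ln(2) / |r| = 0.69315 / 0.0605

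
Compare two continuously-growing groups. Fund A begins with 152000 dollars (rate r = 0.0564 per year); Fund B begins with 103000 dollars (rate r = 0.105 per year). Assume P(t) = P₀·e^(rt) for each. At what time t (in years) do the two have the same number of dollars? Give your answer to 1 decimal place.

t ≈ 8.0 years

152000·e^(0.0564t) = 103000·e^(0.105t)
152000/103000 = e^((0.105 − 0.0564)t) → ln(1.47573) = 0.0486·t
t = 0.38915 / 0.0486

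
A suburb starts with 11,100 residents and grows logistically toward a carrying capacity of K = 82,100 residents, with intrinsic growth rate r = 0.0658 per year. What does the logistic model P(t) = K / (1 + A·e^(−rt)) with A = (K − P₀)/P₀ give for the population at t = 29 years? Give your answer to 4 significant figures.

A = (82100 − 11100)/11100 = 6.3964
P(29) = 82100 / (1 + 6.3964·e^(−0.0658·29)) = 82100 / (1 + 6.3964·0.148347)
= 82100 / 1.94889 ≈ 42126.6

≈ 42,130 residents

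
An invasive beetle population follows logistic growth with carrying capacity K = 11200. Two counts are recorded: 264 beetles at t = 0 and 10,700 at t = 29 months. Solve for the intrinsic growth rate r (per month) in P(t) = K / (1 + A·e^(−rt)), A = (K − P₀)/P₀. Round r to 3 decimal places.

A = (11200 − 264)/264 = 41.42424
10700 = 11200/(1 + 41.42424·e^(−r·29)) → e^(−29r) = (1.04673 − 1)/41.42424 = 0.001128
r = −ln(0.001128)/29 = 6.78726/29

r ≈ 0.234 per month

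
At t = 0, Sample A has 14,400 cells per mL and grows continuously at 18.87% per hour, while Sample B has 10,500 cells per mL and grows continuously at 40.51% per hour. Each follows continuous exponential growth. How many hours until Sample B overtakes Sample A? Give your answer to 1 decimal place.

t ≈ 1.5 hours

14400·e^(0.1887t) = 10500·e^(0.4051t)
14400/10500 = e^((0.4051 − 0.1887)t) → ln(1.37143) = 0.2164·t
t = 0.31585 / 0.2164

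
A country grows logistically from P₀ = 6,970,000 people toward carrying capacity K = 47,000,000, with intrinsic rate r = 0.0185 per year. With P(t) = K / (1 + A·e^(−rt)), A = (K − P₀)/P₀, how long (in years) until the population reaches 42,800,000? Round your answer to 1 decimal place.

A = (47000000 − 6970000)/6970000 = 5.74319
42800000 = 47000000/(1 + 5.74319·e^(−0.0185t)) → 1 + 5.74319·e^(−0.0185t) = 1.09813
e^(−0.0185t) = 0.017086 → t = ln(58.52579)/0.0185 = 4.06947/0.0185

t ≈ 220.0 years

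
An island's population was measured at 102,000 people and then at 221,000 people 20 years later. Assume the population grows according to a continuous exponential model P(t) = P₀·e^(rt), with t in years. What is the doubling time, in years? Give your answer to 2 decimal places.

r = ln(221000/102000) / 20 = ln(2.16667) / 20 ≈ 0.038659 per year
doubling time = ln 2 / |r| = 0.69315 / 0.038659

doubling time ≈ 17.93 years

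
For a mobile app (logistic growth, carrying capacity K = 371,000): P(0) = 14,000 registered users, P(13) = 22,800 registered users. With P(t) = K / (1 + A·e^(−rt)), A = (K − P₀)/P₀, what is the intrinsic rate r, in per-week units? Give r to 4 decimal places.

r ≈ 0.0394 per week

A = (371000 − 14000)/14000 = 25.5
22800 = 371000/(1 + 25.5·e^(−r·13)) → e^(−13r) = (16.27193 − 1)/25.5 = 0.598899
r = −ln(0.598899)/13 = 0.51266/13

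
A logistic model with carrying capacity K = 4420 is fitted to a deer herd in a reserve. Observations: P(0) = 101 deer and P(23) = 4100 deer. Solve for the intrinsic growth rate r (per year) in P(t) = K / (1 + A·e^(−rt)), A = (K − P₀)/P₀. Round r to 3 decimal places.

A = (4420 − 101)/101 = 42.76238
4100 = 4420/(1 + 42.76238·e^(−r·23)) → e^(−23r) = (1.07805 − 1)/42.76238 = 0.001825
r = −ln(0.001825)/23 = 6.30608/23

r ≈ 0.274 per year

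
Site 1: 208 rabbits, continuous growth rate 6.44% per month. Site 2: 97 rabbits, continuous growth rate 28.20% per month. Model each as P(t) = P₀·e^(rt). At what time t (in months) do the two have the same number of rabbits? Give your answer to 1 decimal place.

t ≈ 3.5 months

208·e^(0.0644t) = 97·e^(0.282t)
208/97 = e^((0.282 − 0.0644)t) → ln(2.14433) = 0.2176·t
t = 0.76283 / 0.2176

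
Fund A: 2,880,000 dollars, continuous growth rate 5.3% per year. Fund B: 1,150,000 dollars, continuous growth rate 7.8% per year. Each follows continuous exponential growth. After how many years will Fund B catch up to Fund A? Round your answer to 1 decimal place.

t ≈ 36.7 years

2880000·e^(0.053t) = 1150000·e^(0.078t)
2880000/1150000 = e^((0.078 − 0.053)t) → ln(2.50435) = 0.025·t
t = 0.91803 / 0.025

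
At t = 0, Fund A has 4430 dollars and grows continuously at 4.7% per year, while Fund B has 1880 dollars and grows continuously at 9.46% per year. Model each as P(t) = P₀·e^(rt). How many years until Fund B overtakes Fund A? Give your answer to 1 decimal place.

4430·e^(0.047t) = 1880·e^(0.0946t)
4430/1880 = e^((0.0946 − 0.047)t) → ln(2.35638) = 0.0476·t
t = 0.85713 / 0.0476

t ≈ 18.0 years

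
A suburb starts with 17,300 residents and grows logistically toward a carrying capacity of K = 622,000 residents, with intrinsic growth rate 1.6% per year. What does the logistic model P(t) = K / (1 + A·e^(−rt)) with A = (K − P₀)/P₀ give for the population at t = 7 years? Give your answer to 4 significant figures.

A = (622000 − 17300)/17300 = 34.95376
P(7) = 622000 / (1 + 34.95376·e^(−0.016·7)) = 622000 / (1 + 34.95376·0.894044)
= 622000 / 32.25021 ≈ 19286.7

≈ 19,290 residents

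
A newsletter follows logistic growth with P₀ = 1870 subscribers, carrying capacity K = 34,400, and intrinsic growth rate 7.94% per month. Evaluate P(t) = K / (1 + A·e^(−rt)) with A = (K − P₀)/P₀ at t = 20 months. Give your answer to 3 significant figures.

≈ 7,550 subscribers

A = (34400 − 1870)/1870 = 17.39572
P(20) = 34400 / (1 + 17.39572·e^(−0.0794·20)) = 34400 / (1 + 17.39572·0.204334)
= 34400 / 4.55454 ≈ 7552.91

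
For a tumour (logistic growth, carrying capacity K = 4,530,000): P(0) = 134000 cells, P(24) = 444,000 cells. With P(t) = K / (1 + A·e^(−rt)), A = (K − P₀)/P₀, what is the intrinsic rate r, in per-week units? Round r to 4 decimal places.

r ≈ 0.0530 per week

A = (4530000 − 134000)/134000 = 32.80597
444000 = 4530000/(1 + 32.80597·e^(−r·24)) → e^(−24r) = (10.2027 − 1)/32.80597 = 0.280519
r = −ln(0.280519)/24 = 1.27111/24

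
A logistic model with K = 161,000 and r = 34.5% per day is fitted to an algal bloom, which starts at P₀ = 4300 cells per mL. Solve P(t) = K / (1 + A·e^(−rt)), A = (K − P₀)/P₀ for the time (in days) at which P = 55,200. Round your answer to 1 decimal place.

A = (161000 − 4300)/4300 = 36.44186
55200 = 161000/(1 + 36.44186·e^(−0.345t)) → 1 + 36.44186·e^(−0.345t) = 2.91667
e^(−0.345t) = 0.052595 → t = ln(19.01314)/0.345 = 2.94513/0.345

t ≈ 8.5 days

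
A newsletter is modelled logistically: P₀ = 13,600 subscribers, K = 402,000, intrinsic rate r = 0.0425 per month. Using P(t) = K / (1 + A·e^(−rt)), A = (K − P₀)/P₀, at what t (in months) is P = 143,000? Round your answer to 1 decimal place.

t ≈ 64.9 months

A = (402000 − 13600)/13600 = 28.55882
143000 = 402000/(1 + 28.55882·e^(−0.0425t)) → 1 + 28.55882·e^(−0.0425t) = 2.81119
e^(−0.0425t) = 0.06342 → t = ln(15.768)/0.0425 = 2.75798/0.0425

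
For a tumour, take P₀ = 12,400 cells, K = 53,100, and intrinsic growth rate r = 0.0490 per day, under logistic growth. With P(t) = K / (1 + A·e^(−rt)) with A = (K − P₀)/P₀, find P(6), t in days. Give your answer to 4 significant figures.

≈ 15,410 cells

A = (53100 − 12400)/12400 = 3.28226
P(6) = 53100 / (1 + 3.28226·e^(−0.049·6)) = 53100 / (1 + 3.28226·0.745276)
= 53100 / 3.44619 ≈ 15408.32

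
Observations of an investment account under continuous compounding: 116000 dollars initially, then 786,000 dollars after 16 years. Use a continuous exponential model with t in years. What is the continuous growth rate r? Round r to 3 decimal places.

786000 = 116000 · e^(r·16)
e^(16r) = 786000/116000 = 6.77586
r = ln(6.77586) / 16 = 1.91337 / 16

r ≈ 0.120 per year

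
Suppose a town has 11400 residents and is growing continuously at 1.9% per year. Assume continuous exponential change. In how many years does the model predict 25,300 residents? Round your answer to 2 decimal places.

t ≈ 41.96 years

25300 = 11400 · e^(0.019·t)
t = ln(25300/11400) / 0.019 = ln(2.2193) / 0.019 = 0.79719 / 0.019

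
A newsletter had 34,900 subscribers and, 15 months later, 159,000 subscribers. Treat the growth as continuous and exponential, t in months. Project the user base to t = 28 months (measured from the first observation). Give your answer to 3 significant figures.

r = ln(159000/34900) / 15 ≈ 0.101094 per month
P(28) = 34900 · e^(0.101094·28) = 34900 · 16.95641 ≈ 591778.61

≈ 592,000 subscribers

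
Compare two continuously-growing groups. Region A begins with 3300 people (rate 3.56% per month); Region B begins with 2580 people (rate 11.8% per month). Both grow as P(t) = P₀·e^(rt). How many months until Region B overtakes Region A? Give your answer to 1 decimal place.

3300·e^(0.0356t) = 2580·e^(0.118t)
3300/2580 = e^((0.118 − 0.0356)t) → ln(1.27907) = 0.0824·t
t = 0.24613 / 0.0824

t ≈ 3.0 months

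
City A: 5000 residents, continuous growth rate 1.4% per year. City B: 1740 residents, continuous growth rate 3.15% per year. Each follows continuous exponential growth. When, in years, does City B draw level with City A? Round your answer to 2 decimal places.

t ≈ 60.32 years

5000·e^(0.014t) = 1740·e^(0.0315t)
5000/1740 = e^((0.0315 − 0.014)t) → ln(2.87356) = 0.0175·t
t = 1.05555 / 0.0175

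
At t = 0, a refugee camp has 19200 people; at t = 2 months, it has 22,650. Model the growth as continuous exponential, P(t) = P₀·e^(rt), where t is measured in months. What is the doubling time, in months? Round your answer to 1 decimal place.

doubling time ≈ 8.4 months

r = ln(22650/19200) / 2 = ln(1.17969) / 2 ≈ 0.082625 per month
doubling time = ln 2 / |r| = 0.69315 / 0.082625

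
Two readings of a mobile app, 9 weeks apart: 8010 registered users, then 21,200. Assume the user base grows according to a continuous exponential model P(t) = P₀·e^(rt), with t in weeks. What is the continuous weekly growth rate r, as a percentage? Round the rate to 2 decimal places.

r ≈ 10.81% per week

21200 = 8010 · e^(r·9)
e^(9r) = 21200/8010 = 2.64669
r = ln(2.64669) / 9 = 0.97331 / 9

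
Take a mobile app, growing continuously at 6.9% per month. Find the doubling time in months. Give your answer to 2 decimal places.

doubling time ≈ 10.05 months

doubling time = ln(2) / |r| = 0.69315 / 0.069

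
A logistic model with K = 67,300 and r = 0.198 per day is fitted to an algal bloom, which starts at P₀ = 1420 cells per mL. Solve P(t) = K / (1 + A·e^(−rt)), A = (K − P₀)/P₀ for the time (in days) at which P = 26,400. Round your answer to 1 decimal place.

A = (67300 − 1420)/1420 = 46.39437
26400 = 67300/(1 + 46.39437·e^(−0.198t)) → 1 + 46.39437·e^(−0.198t) = 2.54924
e^(−0.198t) = 0.033393 → t = ln(29.94649)/0.198 = 3.39941/0.198

t ≈ 17.2 days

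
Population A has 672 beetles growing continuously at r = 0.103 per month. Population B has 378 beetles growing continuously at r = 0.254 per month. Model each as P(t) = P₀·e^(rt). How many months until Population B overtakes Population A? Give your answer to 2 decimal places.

t ≈ 3.81 months

672·e^(0.103t) = 378·e^(0.254t)
672/378 = e^((0.254 − 0.103)t) → ln(1.77778) = 0.151·t
t = 0.57536 / 0.151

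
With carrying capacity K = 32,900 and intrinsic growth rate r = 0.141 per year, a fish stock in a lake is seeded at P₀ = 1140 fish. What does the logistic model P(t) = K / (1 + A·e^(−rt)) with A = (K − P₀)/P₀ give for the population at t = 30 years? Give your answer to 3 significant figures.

A = (32900 − 1140)/1140 = 27.85965
P(30) = 32900 / (1 + 27.85965·e^(−0.141·30)) = 32900 / (1 + 27.85965·0.014552)
= 32900 / 1.40542 ≈ 23409.3

≈ 23,400 fish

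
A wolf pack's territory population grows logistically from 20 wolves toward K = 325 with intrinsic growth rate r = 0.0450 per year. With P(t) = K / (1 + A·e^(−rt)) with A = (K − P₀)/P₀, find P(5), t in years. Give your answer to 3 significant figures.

A = (325 − 20)/20 = 15.25
P(5) = 325 / (1 + 15.25·e^(−0.045·5)) = 325 / (1 + 15.25·0.798516)
= 325 / 13.17737 ≈ 24.66

≈ 24.7 wolves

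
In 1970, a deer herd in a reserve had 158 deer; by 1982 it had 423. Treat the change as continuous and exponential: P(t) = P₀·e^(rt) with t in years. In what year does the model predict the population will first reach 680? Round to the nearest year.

year 1988

r = ln(423/158) / 12 = 0.98478/12 ≈ 0.082065 per year
t = ln(680/158) / r = 1.4595/0.082065 ≈ 17.78 years after 1970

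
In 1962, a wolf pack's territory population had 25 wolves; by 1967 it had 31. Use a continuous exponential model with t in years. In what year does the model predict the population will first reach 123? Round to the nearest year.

r = ln(31/25) / 5 = 0.21511/5 ≈ 0.043022 per year
t = ln(123/25) / r = 1.59331/0.043022 ≈ 37.03 years after 1962

year 1999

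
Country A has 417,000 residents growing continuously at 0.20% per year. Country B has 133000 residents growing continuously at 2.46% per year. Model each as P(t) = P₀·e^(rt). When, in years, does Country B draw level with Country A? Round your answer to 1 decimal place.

417000·e^(0.002t) = 133000·e^(0.0246t)
417000/133000 = e^((0.0246 − 0.002)t) → ln(3.13534) = 0.0226·t
t = 1.14274 / 0.0226

t ≈ 50.6 years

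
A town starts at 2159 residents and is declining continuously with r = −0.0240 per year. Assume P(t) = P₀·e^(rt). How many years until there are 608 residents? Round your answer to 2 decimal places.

t ≈ 52.80 years

608 = 2159 · e^(-0.024·t)
t = ln(608/2159) / -0.024 = ln(0.28161) / -0.024 = -1.26723 / -0.024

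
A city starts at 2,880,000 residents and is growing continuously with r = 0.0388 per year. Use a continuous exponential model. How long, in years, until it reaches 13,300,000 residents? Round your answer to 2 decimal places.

t ≈ 39.43 years

13300000 = 2880000 · e^(0.0388·t)
t = ln(13300000/2880000) / 0.0388 = ln(4.61806) / 0.0388 = 1.52997 / 0.0388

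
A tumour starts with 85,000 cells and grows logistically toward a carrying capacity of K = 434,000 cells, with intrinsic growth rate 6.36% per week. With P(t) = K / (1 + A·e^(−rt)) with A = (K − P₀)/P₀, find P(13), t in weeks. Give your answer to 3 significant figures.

≈ 155,000 cells

A = (434000 − 85000)/85000 = 4.10588
P(13) = 434000 / (1 + 4.10588·e^(−0.0636·13)) = 434000 / (1 + 4.10588·0.437447)
= 434000 / 2.79611 ≈ 155215.89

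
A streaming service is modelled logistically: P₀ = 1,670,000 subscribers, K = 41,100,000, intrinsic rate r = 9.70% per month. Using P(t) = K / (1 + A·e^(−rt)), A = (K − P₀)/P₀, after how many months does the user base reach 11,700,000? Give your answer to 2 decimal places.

A = (41100000 − 1670000)/1670000 = 23.61078
11700000 = 41100000/(1 + 23.61078·e^(−0.097t)) → 1 + 23.61078·e^(−0.097t) = 3.51282
e^(−0.097t) = 0.106427 → t = ln(9.39613)/0.097 = 2.2403/0.097

t ≈ 23.10 months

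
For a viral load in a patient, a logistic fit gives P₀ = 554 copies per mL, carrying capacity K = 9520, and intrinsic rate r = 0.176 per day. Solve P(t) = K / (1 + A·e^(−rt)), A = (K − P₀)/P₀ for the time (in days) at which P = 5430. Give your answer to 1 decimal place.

A = (9520 − 554)/554 = 16.18412
5430 = 9520/(1 + 16.18412·e^(−0.176t)) → 1 + 16.18412·e^(−0.176t) = 1.75322
e^(−0.176t) = 0.046541 → t = ln(21.48649)/0.176 = 3.06742/0.176

t ≈ 17.4 days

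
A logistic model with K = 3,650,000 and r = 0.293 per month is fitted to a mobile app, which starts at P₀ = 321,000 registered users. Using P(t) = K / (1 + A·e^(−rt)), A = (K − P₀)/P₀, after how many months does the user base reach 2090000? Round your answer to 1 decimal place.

A = (3650000 − 321000)/321000 = 10.37072
2090000 = 3650000/(1 + 10.37072·e^(−0.293t)) → 1 + 10.37072·e^(−0.293t) = 1.74641
e^(−0.293t) = 0.071973 → t = ln(13.8941)/0.293 = 2.63146/0.293

t ≈ 9.0 months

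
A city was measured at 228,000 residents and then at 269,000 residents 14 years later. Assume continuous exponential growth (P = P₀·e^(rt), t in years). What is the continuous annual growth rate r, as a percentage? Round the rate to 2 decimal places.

r ≈ 1.18% per year

269000 = 228000 · e^(r·14)
e^(14r) = 269000/228000 = 1.17982
r = ln(1.17982) / 14 = 0.16537 / 14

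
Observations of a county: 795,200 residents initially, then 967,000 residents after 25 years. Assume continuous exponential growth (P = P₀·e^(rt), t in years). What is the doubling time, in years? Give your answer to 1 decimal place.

r = ln(967000/795200) / 25 = ln(1.21605) / 25 ≈ 0.007824 per year
doubling time = ln 2 / |r| = 0.69315 / 0.007824

doubling time ≈ 88.6 years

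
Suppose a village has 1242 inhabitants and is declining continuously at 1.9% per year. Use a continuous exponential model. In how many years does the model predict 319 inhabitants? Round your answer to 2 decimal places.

t ≈ 71.54 years

319 = 1242 · e^(-0.019·t)
t = ln(319/1242) / -0.019 = ln(0.25684) / -0.019 = -1.35929 / -0.019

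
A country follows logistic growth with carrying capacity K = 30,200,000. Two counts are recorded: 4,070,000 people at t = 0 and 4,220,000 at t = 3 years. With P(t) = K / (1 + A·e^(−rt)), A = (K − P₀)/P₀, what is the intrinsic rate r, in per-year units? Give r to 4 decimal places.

A = (30200000 − 4070000)/4070000 = 6.42015
4220000 = 30200000/(1 + 6.42015·e^(−r·3)) → e^(−3r) = (7.1564 − 1)/6.42015 = 0.958918
r = −ln(0.958918)/3 = 0.04195/3

r ≈ 0.0140 per year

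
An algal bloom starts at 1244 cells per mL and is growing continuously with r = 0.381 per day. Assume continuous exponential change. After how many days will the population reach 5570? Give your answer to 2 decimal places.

5570 = 1244 · e^(0.381·t)
t = ln(5570/1244) / 0.381 = ln(4.47749) / 0.381 = 1.49906 / 0.381

t ≈ 3.93 days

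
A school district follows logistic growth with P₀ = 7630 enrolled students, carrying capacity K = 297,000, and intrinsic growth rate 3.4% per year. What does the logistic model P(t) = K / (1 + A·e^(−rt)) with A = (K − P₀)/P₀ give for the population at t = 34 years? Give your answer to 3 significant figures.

≈ 23,000 enrolled students

A = (297000 − 7630)/7630 = 37.92529
P(34) = 297000 / (1 + 37.92529·e^(−0.034·34)) = 297000 / (1 + 37.92529·0.314743)
= 297000 / 12.93671 ≈ 22957.93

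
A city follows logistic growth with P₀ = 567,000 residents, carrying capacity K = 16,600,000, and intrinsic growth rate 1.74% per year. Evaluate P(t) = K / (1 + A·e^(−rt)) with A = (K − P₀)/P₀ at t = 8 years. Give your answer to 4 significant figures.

≈ 648,400 residents

A = (16600000 − 567000)/567000 = 28.2769
P(8) = 16600000 / (1 + 28.2769·e^(−0.0174·8)) = 16600000 / (1 + 28.2769·0.870054)
= 16600000 / 25.60243 ≈ 648376.05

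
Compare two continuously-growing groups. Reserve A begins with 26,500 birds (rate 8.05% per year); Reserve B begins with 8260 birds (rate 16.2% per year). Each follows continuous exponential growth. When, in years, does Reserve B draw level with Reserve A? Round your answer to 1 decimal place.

26500·e^(0.0805t) = 8260·e^(0.162t)
26500/8260 = e^((0.162 − 0.0805)t) → ln(3.20823) = 0.0815·t
t = 1.16572 / 0.0815

t ≈ 14.3 years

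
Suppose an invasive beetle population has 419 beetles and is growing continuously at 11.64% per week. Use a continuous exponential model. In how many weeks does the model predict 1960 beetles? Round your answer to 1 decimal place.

1960 = 419 · e^(0.1164·t)
t = ln(1960/419) / 0.1164 = ln(4.6778) / 0.1164 = 1.54283 / 0.1164

t ≈ 13.3 weeks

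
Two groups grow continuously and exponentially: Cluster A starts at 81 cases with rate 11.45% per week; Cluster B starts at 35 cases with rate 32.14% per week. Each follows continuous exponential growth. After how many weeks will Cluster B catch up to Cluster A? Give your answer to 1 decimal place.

81·e^(0.1145t) = 35·e^(0.3214t)
81/35 = e^((0.3214 − 0.1145)t) → ln(2.31429) = 0.2069·t
t = 0.8391 / 0.2069

t ≈ 4.1 weeks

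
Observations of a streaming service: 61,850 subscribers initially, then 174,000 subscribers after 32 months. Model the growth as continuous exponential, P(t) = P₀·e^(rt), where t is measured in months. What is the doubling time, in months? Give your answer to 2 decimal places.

r = ln(174000/61850) / 32 = ln(2.81326) / 32 ≈ 0.032323 per month
doubling time = ln 2 / |r| = 0.69315 / 0.032323

doubling time ≈ 21.44 months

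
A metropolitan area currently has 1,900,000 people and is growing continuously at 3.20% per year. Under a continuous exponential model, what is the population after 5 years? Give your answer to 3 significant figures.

≈ 2,230,000 people

P(5) = 1900000 · e^(0.032·5) = 1900000 · e^(0.16)
= 1900000 · 1.17351 ≈ 2229670.65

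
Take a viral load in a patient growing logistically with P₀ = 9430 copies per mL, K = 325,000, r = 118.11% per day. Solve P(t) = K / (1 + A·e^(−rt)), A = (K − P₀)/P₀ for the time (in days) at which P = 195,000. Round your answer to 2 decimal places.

A = (325000 − 9430)/9430 = 33.46448
195000 = 325000/(1 + 33.46448·e^(−1.1811t)) → 1 + 33.46448·e^(−1.1811t) = 1.66667
e^(−1.1811t) = 0.019922 → t = ln(50.19671)/1.1811 = 3.91595/1.1811

t ≈ 3.32 days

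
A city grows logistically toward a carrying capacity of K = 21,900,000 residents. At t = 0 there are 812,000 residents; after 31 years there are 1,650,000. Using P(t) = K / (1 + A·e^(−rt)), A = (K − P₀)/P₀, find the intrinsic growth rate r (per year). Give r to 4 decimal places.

A = (21900000 − 812000)/812000 = 25.97044
1650000 = 21900000/(1 + 25.97044·e^(−r·31)) → e^(−31r) = (13.27273 − 1)/25.97044 = 0.472565
r = −ln(0.472565)/31 = 0.74958/31

r ≈ 0.0242 per year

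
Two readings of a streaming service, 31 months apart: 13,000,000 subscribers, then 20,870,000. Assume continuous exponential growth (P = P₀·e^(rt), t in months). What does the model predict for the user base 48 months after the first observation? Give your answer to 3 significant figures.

r = ln(20870000/13000000) / 31 ≈ 0.01527 per month
P(48) = 13000000 · e^(0.01527·48) = 13000000 · 2.08121 ≈ 27055737.28

≈ 27,100,000 subscribers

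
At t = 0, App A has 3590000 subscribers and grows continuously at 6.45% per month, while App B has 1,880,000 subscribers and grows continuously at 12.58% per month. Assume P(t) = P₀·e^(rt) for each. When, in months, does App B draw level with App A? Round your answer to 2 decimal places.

3590000·e^(0.0645t) = 1880000·e^(0.1258t)
3590000/1880000 = e^((0.1258 − 0.0645)t) → ln(1.90957) = 0.0613·t
t = 0.64688 / 0.0613

t ≈ 10.55 months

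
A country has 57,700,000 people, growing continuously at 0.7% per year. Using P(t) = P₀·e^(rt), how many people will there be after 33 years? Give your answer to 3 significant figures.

≈ 72,700,000 people

P(33) = 57700000 · e^(0.007·33) = 57700000 · e^(0.231)
= 57700000 · 1.25986 ≈ 72693878.12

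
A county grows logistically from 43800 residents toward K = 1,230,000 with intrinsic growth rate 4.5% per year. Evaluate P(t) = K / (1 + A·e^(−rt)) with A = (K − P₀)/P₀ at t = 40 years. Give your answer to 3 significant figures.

A = (1230000 − 43800)/43800 = 27.08219
P(40) = 1230000 / (1 + 27.08219·e^(−0.045·40)) = 1230000 / (1 + 27.08219·0.165299)
= 1230000 / 5.47666 ≈ 224589.6

≈ 225,000 residents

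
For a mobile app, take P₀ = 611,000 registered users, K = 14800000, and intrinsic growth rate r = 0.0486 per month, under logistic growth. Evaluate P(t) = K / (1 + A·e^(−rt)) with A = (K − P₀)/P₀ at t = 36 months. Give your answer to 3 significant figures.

A = (14800000 − 611000)/611000 = 23.22259
P(36) = 14800000 / (1 + 23.22259·e^(−0.0486·36)) = 14800000 / (1 + 23.22259·0.173843)
= 14800000 / 5.03709 ≈ 2938201.57

≈ 2,940,000 registered users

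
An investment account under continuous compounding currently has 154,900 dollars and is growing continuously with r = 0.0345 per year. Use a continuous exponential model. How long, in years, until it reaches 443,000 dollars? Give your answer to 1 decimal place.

t ≈ 30.5 years

443000 = 154900 · e^(0.0345·t)
t = ln(443000/154900) / 0.0345 = ln(2.85991) / 0.0345 = 1.05079 / 0.0345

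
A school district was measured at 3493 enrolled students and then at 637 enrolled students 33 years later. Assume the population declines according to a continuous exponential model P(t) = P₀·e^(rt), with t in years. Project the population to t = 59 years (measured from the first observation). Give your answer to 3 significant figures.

≈ 167 enrolled students

r = ln(637/3493) / 33 ≈ -0.051568 per year
P(59) = 3493 · e^(-0.051568·59) = 3493 · 0.04771 ≈ 166.67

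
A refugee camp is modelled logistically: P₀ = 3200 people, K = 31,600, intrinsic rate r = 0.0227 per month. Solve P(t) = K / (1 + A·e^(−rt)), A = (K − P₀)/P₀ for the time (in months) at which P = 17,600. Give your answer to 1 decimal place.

t ≈ 106.3 months

A = (31600 − 3200)/3200 = 8.875
17600 = 31600/(1 + 8.875·e^(−0.0227t)) → 1 + 8.875·e^(−0.0227t) = 1.79545
e^(−0.0227t) = 0.089629 → t = ln(11.15714)/0.0227 = 2.41208/0.0227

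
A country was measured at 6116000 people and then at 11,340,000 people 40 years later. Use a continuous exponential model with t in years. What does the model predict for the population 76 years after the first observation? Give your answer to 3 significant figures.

≈ 19,800,000 people

r = ln(11340000/6116000) / 40 ≈ 0.015436 per year
P(76) = 6116000 · e^(0.015436·76) = 6116000 · 3.23204 ≈ 19767150.76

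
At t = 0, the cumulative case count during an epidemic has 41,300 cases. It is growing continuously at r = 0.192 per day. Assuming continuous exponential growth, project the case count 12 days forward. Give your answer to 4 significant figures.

≈ 413,600 cases

P(12) = 41300 · e^(0.192·12) = 41300 · e^(2.304)
= 41300 · 10.01416 ≈ 413584.77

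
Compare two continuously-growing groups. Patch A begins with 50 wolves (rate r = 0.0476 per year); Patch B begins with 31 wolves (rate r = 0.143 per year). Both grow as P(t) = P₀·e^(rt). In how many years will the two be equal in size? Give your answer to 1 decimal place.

t ≈ 5.0 years

50·e^(0.0476t) = 31·e^(0.143t)
50/31 = e^((0.143 − 0.0476)t) → ln(1.6129) = 0.0954·t
t = 0.47804 / 0.0954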